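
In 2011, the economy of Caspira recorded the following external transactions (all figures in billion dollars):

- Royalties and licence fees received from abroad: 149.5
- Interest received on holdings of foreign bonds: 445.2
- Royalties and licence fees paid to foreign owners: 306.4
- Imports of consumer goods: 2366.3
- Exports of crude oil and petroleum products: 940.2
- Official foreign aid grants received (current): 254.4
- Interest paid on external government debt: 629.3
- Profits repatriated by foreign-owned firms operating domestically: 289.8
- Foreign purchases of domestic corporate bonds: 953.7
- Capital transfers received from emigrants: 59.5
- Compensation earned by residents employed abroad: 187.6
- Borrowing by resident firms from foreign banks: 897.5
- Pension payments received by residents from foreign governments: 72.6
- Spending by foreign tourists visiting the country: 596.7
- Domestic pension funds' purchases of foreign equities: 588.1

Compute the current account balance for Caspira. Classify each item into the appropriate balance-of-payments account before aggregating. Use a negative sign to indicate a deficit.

Goods: -2366.3 + 940.2 = -1426.1
Services: 596.7 - 306.4 + 149.5 = 439.8
Primary income: 445.2 - 289.8 - 629.3 + 187.6 = -286.3
Secondary income: 254.4 + 72.6 = 327.0
Current account = (-1426.1) + 439.8 + (-286.3) + 327.0 = -945.6
(Excluded from the current account — financial account: foreign purchases of domestic corporate bonds 953.7, borrowing by resident firms from foreign banks 897.5, domestic pension funds' purchases of foreign equities 588.1; capital account: capital transfers received from emigrants 59.5.)

-945.6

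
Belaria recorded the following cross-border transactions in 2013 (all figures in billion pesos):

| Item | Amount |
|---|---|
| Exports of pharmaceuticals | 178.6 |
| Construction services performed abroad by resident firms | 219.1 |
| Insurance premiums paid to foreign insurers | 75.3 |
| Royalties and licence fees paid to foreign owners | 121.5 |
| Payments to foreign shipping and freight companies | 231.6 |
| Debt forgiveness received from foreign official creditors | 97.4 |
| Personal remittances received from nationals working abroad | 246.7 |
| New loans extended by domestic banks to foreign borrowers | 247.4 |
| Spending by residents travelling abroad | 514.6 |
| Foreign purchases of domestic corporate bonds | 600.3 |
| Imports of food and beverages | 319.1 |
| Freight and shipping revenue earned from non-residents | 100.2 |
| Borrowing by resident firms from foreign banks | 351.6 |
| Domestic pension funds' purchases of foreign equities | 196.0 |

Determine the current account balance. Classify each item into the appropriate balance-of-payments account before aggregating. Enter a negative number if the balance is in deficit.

Goods: -319.1 + 178.6 = -140.5
Services: 100.2 - 75.3 - 514.6 + 219.1 - 231.6 - 121.5 = -623.7
Secondary income: 246.7
Current account = (-140.5) + (-623.7) + 246.7 = -517.5
(Excluded from the current account — capital account: debt forgiveness received from foreign official creditors 97.4; financial account: new loans extended by domestic banks to foreign borrowers 247.4, foreign purchases of domestic corporate bonds 600.3, borrowing by resident firms from foreign banks 351.6, domestic pension funds' purchases of foreign equities 196.0.)

-517.5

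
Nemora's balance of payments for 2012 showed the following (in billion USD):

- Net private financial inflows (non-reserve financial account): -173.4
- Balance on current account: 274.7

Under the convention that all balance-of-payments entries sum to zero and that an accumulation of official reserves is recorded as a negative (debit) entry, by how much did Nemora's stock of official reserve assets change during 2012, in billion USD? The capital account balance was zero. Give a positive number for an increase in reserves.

101.3

Official reserve transactions balance = -(274.7 + (-173.4)) = -101.3
An accumulation of reserves is recorded as a debit (negative entry), so the change in the stock of reserves is the negative of that balance.
Change in official reserves = -(-101.3) = 101.3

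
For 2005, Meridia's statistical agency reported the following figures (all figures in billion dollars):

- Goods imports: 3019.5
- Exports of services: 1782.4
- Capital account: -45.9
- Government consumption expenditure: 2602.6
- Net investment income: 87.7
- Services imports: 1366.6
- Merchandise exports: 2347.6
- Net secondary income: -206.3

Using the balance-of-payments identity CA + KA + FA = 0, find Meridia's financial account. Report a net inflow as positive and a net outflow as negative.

420.6

Goods balance = 2347.6 - 3019.5 = -671.9
Services balance = 1782.4 - 1366.6 = 415.8
Trade balance (goods + services) = -671.9 + 415.8 = -256.1
Net primary income = 87.7
Net secondary income = -206.3
Current account = -256.1 + 87.7 + (-206.3) = -374.7
Financial account = -(-374.7 + (-45.9)) = 420.6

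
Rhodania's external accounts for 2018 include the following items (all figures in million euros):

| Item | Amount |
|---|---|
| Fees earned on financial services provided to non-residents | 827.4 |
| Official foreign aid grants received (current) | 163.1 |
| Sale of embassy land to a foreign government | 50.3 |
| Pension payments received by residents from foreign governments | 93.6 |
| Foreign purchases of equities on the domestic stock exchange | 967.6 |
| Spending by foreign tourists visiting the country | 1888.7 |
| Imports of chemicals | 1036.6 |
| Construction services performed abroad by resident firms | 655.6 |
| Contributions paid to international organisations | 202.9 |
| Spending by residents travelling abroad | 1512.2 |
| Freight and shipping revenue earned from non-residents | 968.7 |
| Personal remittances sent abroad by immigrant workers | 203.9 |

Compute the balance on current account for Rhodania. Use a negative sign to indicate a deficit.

Goods: -1036.6
Services: 655.6 + 968.7 + 1888.7 - 1512.2 + 827.4 = 2828.2
Secondary income: -202.9 - 203.9 + 93.6 + 163.1 = -150.1
Current account = (-1036.6) + 2828.2 + (-150.1) = 1641.5
(Excluded from the current account — capital account: sale of embassy land to a foreign government 50.3; financial account: foreign purchases of equities on the domestic stock exchange 967.6.)

1641.5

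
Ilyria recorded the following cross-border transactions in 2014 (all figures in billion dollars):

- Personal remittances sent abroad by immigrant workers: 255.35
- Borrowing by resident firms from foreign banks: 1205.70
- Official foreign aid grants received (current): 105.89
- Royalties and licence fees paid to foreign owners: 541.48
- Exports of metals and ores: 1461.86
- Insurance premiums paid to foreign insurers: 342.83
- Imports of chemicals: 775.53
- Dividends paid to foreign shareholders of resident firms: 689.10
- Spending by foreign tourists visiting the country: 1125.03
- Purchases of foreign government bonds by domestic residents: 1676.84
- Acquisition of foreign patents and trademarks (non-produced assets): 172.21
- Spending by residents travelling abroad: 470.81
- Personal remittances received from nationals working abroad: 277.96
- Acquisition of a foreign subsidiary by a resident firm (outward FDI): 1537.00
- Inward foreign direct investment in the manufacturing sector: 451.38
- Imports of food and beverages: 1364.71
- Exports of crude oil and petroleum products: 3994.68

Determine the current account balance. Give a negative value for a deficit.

2525.61

Goods: 3994.68 - 1364.71 - 775.53 + 1461.86 = 3316.30
Services: 1125.03 - 342.83 - 470.81 - 541.48 = -230.09
Primary income: -689.10
Secondary income: 277.96 + 105.89 - 255.35 = 128.50
Current account = 3316.30 + (-230.09) + (-689.10) + 128.50 = 2525.61
(Excluded from the current account — financial account: borrowing by resident firms from foreign banks 1205.70, purchases of foreign government bonds by domestic residents 1676.84, acquisition of a foreign subsidiary by a resident firm (outward FDI) 1537.00, inward foreign direct investment in the manufacturing sector 451.38; capital account: acquisition of foreign patents and trademarks (non-produced assets) 172.21.)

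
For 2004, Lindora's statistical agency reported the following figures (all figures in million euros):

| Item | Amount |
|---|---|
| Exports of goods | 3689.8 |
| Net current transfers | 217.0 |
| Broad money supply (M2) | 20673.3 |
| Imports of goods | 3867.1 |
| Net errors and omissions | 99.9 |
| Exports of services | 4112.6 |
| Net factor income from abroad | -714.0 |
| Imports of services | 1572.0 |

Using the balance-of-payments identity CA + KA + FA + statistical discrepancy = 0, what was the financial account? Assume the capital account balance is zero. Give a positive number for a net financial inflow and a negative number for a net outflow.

Goods balance = 3689.8 - 3867.1 = -177.3
Services balance = 4112.6 - 1572.0 = 2540.6
Trade balance (goods + services) = -177.3 + 2540.6 = 2363.3
Net primary income = -714.0
Net secondary income = 217.0
Current account = 2363.3 + (-714.0) + 217.0 = 1866.3
Financial account = -(1866.3 + 99.9) = -1966.2

-1966.2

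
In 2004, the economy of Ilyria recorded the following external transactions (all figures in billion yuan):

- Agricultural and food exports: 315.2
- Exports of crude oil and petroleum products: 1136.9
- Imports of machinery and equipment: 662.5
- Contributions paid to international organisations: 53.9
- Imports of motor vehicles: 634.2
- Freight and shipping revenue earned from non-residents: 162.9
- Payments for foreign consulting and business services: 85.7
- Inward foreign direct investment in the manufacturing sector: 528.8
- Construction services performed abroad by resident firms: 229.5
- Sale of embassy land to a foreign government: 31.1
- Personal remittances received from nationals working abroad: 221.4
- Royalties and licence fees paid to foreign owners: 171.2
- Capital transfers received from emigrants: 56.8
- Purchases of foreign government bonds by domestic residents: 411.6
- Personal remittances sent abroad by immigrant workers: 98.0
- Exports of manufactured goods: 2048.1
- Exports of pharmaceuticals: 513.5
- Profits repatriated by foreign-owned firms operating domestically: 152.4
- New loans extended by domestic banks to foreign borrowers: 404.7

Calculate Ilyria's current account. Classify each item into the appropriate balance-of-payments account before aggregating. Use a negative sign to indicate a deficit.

Goods: 2048.1 - 634.2 - 662.5 + 1136.9 + 513.5 + 315.2 = 2717.0
Services: -171.2 - 85.7 + 229.5 + 162.9 = 135.5
Primary income: -152.4
Secondary income: -98.0 - 53.9 + 221.4 = 69.5
Current account = 2717.0 + 135.5 + (-152.4) + 69.5 = 2769.6
(Excluded from the current account — financial account: inward foreign direct investment in the manufacturing sector 528.8, purchases of foreign government bonds by domestic residents 411.6, new loans extended by domestic banks to foreign borrowers 404.7; capital account: sale of embassy land to a foreign government 31.1, capital transfers received from emigrants 56.8.)

2769.6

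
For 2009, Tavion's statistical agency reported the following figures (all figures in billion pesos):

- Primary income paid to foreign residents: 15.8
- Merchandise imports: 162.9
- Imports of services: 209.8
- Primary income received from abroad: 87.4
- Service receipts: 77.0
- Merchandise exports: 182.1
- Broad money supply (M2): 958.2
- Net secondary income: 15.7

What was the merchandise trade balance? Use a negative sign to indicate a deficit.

Goods balance = 182.1 - 162.9 = 19.2

19.2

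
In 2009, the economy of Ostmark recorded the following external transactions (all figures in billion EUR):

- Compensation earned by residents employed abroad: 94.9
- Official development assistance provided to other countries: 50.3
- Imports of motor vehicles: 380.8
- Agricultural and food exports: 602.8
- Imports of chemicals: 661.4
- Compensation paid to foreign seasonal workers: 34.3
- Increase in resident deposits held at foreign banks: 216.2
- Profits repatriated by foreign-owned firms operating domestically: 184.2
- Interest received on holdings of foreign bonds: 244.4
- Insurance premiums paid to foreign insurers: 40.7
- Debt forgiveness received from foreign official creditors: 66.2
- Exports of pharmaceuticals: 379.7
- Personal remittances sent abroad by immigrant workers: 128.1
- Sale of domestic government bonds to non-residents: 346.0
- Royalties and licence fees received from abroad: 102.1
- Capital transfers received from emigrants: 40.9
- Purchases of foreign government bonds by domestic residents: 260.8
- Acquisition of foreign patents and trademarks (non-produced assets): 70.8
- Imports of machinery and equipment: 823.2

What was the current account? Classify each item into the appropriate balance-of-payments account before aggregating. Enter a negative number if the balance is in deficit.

Goods: 379.7 + 602.8 - 380.8 - 661.4 - 823.2 = -882.9
Services: -40.7 + 102.1 = 61.4
Primary income: -184.2 + 244.4 - 34.3 + 94.9 = 120.8
Secondary income: -128.1 - 50.3 = -178.4
Current account = (-882.9) + 61.4 + 120.8 + (-178.4) = -879.1
(Excluded from the current account — financial account: increase in resident deposits held at foreign banks 216.2, sale of domestic government bonds to non-residents 346.0, purchases of foreign government bonds by domestic residents 260.8; capital account: debt forgiveness received from foreign official creditors 66.2, capital transfers received from emigrants 40.9, acquisition of foreign patents and trademarks (non-produced assets) 70.8.)

-879.1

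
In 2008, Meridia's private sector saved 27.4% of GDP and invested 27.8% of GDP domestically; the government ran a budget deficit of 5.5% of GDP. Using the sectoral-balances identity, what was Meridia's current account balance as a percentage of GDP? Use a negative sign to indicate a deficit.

-5.9

By the sectoral-balances identity, CA = (S_private - I) + (T - G).
Private balance = 27.4 - 27.8 = -0.4
Government balance (T - G) = -5.5
CA = -0.4 + (-5.5) = -5.9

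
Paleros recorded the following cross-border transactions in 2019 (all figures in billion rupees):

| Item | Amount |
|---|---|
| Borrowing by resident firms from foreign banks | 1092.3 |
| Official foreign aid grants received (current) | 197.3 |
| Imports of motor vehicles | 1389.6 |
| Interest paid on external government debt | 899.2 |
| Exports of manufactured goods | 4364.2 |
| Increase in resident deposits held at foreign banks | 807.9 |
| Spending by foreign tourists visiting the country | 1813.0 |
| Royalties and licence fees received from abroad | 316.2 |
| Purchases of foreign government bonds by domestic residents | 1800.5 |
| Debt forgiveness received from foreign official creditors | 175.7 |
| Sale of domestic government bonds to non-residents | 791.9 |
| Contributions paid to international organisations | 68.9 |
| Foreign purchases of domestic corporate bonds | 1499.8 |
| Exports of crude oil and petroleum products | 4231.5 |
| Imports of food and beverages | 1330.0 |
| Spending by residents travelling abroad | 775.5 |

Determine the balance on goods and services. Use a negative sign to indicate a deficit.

7229.8

Goods: 4231.5 + 4364.2 - 1389.6 - 1330.0 = 5876.1
Services: 316.2 + 1813.0 - 775.5 = 1353.7
Trade balance = 5876.1 + 1353.7 = 7229.8
(Excluded from the trade balance — financial account: borrowing by resident firms from foreign banks 1092.3, increase in resident deposits held at foreign banks 807.9, purchases of foreign government bonds by domestic residents 1800.5, sale of domestic government bonds to non-residents 791.9, foreign purchases of domestic corporate bonds 1499.8; secondary income: official foreign aid grants received (current) 197.3, contributions paid to international organisations 68.9; primary income: interest paid on external government debt 899.2; capital account: debt forgiveness received from foreign official creditors 175.7.)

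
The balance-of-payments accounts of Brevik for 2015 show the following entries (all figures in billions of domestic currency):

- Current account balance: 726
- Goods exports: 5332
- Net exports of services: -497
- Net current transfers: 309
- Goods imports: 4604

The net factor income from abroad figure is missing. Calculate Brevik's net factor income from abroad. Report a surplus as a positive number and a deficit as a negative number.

Current account = goods balance + services balance + net primary income + net secondary income
Sum of the known components = 540
Net factor income from abroad = CA - (known components) = 726 - 540 = 186

186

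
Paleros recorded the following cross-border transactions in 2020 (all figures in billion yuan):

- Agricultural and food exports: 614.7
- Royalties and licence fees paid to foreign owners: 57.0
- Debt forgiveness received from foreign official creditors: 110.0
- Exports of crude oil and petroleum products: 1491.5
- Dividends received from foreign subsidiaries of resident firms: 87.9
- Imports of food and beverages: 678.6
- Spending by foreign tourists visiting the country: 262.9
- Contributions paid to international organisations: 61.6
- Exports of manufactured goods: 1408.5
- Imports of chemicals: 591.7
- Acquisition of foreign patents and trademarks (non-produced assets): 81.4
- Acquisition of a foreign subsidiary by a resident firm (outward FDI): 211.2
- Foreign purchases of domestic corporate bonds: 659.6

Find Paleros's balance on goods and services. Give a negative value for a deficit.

2450.3

Goods: -591.7 + 1491.5 + 614.7 + 1408.5 - 678.6 = 2244.4
Services: -57.0 + 262.9 = 205.9
Trade balance = 2244.4 + 205.9 = 2450.3
(Excluded from the trade balance — capital account: debt forgiveness received from foreign official creditors 110.0, acquisition of foreign patents and trademarks (non-produced assets) 81.4; primary income: dividends received from foreign subsidiaries of resident firms 87.9; secondary income: contributions paid to international organisations 61.6; financial account: acquisition of a foreign subsidiary by a resident firm (outward FDI) 211.2, foreign purchases of domestic corporate bonds 659.6.)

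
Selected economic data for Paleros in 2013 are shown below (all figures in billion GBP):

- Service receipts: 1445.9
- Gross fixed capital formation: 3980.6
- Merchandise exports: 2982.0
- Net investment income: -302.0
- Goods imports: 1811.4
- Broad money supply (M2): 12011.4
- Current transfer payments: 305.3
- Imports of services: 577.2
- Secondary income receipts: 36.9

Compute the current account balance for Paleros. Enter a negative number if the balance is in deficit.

Goods balance = 2982.0 - 1811.4 = 1170.6
Services balance = 1445.9 - 577.2 = 868.7
Trade balance (goods + services) = 1170.6 + 868.7 = 2039.3
Net primary income = -302.0
Net secondary income = 36.9 - 305.3 = -268.4
Current account = 2039.3 + (-302.0) + (-268.4) = 1468.9

1468.9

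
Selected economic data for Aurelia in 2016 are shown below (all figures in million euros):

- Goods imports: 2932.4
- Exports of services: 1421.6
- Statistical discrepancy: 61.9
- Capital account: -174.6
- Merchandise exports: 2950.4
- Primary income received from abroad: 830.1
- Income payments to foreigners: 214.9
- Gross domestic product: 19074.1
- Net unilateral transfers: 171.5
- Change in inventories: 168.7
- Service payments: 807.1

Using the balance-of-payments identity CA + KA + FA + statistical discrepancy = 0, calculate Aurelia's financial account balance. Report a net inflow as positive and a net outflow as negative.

-1306.5

Goods balance = 2950.4 - 2932.4 = 18.0
Services balance = 1421.6 - 807.1 = 614.5
Trade balance (goods + services) = 18.0 + 614.5 = 632.5
Net primary income = 830.1 - 214.9 = 615.2
Net secondary income = 171.5
Current account = 632.5 + 615.2 + 171.5 = 1419.2
Financial account = -(1419.2 + (-174.6) + 61.9) = -1306.5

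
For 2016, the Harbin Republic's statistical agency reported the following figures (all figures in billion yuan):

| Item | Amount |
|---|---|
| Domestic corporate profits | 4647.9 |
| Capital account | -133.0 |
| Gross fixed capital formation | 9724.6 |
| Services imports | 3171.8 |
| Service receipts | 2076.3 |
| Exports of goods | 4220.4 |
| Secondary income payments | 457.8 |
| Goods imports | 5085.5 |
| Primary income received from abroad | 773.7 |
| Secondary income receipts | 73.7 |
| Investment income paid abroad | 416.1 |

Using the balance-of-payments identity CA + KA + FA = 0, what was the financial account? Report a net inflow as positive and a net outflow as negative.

Goods balance = 4220.4 - 5085.5 = -865.1
Services balance = 2076.3 - 3171.8 = -1095.5
Trade balance (goods + services) = -865.1 + (-1095.5) = -1960.6
Net primary income = 773.7 - 416.1 = 357.6
Net secondary income = 73.7 - 457.8 = -384.1
Current account = -1960.6 + 357.6 + (-384.1) = -1987.1
Financial account = -(-1987.1 + (-133.0)) = 2120.1

2120.1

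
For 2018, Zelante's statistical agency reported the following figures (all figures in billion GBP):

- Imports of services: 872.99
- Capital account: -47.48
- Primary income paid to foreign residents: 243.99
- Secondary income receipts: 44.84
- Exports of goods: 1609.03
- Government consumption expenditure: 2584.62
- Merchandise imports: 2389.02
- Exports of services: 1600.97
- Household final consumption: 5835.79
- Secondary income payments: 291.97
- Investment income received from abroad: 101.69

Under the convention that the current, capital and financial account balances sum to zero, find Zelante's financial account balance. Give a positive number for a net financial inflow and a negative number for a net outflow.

Goods balance = 1609.03 - 2389.02 = -779.99
Services balance = 1600.97 - 872.99 = 727.98
Trade balance (goods + services) = -779.99 + 727.98 = -52.01
Net primary income = 101.69 - 243.99 = -142.30
Net secondary income = 44.84 - 291.97 = -247.13
Current account = -52.01 + (-142.30) + (-247.13) = -441.44
Financial account = -(-441.44 + (-47.48)) = 488.92

488.92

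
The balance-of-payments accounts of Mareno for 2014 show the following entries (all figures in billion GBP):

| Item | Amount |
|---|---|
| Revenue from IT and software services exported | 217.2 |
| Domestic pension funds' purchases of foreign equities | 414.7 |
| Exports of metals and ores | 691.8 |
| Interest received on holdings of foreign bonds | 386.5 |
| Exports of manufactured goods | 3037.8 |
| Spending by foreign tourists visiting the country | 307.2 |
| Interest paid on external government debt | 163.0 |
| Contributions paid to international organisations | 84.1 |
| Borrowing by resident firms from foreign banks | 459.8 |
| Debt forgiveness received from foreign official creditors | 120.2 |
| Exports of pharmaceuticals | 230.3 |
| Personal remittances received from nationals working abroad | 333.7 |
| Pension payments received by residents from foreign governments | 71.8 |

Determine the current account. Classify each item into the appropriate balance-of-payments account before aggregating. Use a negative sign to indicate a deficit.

5029.2

Goods: 3037.8 + 230.3 + 691.8 = 3959.9
Services: 217.2 + 307.2 = 524.4
Primary income: 386.5 - 163.0 = 223.5
Secondary income: 71.8 - 84.1 + 333.7 = 321.4
Current account = 3959.9 + 524.4 + 223.5 + 321.4 = 5029.2
(Excluded from the current account — financial account: domestic pension funds' purchases of foreign equities 414.7, borrowing by resident firms from foreign banks 459.8; capital account: debt forgiveness received from foreign official creditors 120.2.)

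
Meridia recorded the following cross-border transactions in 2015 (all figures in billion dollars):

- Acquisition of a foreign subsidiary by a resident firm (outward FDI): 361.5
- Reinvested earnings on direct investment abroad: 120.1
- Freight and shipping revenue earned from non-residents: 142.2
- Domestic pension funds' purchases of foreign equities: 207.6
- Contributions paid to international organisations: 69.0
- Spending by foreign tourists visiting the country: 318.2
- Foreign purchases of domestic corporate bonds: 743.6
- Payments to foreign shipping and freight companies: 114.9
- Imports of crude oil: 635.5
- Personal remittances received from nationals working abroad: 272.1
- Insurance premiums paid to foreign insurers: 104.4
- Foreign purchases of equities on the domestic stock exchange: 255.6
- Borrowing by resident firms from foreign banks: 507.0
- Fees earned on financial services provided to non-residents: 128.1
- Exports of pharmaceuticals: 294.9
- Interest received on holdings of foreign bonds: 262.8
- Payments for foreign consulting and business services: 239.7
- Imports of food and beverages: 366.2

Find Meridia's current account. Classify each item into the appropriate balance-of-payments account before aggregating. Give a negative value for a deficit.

Goods: -366.2 - 635.5 + 294.9 = -706.8
Services: 128.1 + 318.2 + 142.2 - 239.7 - 104.4 - 114.9 = 129.5
Primary income: 120.1 + 262.8 = 382.9
Secondary income: -69.0 + 272.1 = 203.1
Current account = (-706.8) + 129.5 + 382.9 + 203.1 = 8.7
(Excluded from the current account — financial account: acquisition of a foreign subsidiary by a resident firm (outward FDI) 361.5, domestic pension funds' purchases of foreign equities 207.6, foreign purchases of domestic corporate bonds 743.6, foreign purchases of equities on the domestic stock exchange 255.6, borrowing by resident firms from foreign banks 507.0.)

8.7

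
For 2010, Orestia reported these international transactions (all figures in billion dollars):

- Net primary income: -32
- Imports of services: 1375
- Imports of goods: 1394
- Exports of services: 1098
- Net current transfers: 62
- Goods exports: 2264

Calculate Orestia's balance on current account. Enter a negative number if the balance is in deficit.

623

Goods balance = 2264 - 1394 = 870
Services balance = 1098 - 1375 = -277
Trade balance (goods + services) = 870 + (-277) = 593
Net primary income = -32
Net secondary income = 62
Current account = 593 + (-32) + 62 = 623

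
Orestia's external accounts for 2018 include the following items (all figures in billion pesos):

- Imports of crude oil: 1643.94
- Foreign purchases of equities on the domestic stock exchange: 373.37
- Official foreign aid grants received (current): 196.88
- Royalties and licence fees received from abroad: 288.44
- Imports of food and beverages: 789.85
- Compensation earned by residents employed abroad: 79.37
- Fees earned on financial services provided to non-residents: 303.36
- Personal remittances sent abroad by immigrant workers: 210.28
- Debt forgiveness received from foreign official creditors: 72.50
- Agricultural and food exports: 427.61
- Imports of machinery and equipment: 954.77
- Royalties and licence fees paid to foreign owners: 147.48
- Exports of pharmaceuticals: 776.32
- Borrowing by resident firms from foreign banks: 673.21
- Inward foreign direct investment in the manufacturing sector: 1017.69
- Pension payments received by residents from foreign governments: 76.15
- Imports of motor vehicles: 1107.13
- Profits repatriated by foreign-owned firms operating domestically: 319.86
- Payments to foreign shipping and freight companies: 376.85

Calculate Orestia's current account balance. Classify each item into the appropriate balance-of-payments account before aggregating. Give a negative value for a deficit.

-3402.03

Goods: -1107.13 - 954.77 - 789.85 + 776.32 + 427.61 - 1643.94 = -3291.76
Services: -376.85 + 303.36 + 288.44 - 147.48 = 67.47
Primary income: 79.37 - 319.86 = -240.49
Secondary income: 76.15 + 196.88 - 210.28 = 62.75
Current account = (-3291.76) + 67.47 + (-240.49) + 62.75 = -3402.03
(Excluded from the current account — financial account: foreign purchases of equities on the domestic stock exchange 373.37, borrowing by resident firms from foreign banks 673.21, inward foreign direct investment in the manufacturing sector 1017.69; capital account: debt forgiveness received from foreign official creditors 72.50.)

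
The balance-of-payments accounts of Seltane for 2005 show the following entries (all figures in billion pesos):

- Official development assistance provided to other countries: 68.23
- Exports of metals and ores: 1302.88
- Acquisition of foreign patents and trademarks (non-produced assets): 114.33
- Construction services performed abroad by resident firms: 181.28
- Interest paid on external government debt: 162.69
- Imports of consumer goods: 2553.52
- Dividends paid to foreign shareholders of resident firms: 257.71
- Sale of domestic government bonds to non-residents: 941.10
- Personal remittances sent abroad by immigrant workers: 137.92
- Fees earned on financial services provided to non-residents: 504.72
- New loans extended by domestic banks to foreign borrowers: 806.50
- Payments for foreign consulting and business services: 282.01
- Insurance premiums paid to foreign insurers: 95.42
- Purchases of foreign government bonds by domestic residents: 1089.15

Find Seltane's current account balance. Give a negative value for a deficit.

-1568.62

Goods: -2553.52 + 1302.88 = -1250.64
Services: -282.01 + 504.72 - 95.42 + 181.28 = 308.57
Primary income: -257.71 - 162.69 = -420.40
Secondary income: -68.23 - 137.92 = -206.15
Current account = (-1250.64) + 308.57 + (-420.40) + (-206.15) = -1568.62
(Excluded from the current account — capital account: acquisition of foreign patents and trademarks (non-produced assets) 114.33; financial account: sale of domestic government bonds to non-residents 941.10, new loans extended by domestic banks to foreign borrowers 806.50, purchases of foreign government bonds by domestic residents 1089.15.)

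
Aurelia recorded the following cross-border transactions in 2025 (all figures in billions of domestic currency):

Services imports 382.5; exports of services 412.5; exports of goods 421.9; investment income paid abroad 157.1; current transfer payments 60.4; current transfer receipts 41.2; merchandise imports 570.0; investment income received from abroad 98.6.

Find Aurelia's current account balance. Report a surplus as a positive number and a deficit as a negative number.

-195.8

Goods balance = 421.9 - 570.0 = -148.1
Services balance = 412.5 - 382.5 = 30.0
Trade balance (goods + services) = -148.1 + 30.0 = -118.1
Net primary income = 98.6 - 157.1 = -58.5
Net secondary income = 41.2 - 60.4 = -19.2
Current account = -118.1 + (-58.5) + (-19.2) = -195.8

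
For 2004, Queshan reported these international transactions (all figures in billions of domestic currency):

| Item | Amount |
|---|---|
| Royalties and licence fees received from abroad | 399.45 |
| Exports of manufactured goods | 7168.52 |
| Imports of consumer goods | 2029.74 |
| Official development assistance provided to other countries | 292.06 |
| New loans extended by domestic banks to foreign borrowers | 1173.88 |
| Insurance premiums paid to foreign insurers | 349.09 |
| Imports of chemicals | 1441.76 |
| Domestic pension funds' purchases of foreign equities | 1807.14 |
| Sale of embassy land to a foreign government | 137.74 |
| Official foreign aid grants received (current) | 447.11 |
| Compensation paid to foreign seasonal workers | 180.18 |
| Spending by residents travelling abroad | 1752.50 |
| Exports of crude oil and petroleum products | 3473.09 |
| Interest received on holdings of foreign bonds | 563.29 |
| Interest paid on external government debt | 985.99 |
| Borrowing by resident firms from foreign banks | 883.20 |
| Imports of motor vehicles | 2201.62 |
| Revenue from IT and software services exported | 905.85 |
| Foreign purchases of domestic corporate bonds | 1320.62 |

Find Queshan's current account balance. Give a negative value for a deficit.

3724.37

Goods: -1441.76 + 3473.09 + 7168.52 - 2201.62 - 2029.74 = 4968.49
Services: -349.09 - 1752.50 + 399.45 + 905.85 = -796.29
Primary income: -985.99 + 563.29 - 180.18 = -602.88
Secondary income: -292.06 + 447.11 = 155.05
Current account = 4968.49 + (-796.29) + (-602.88) + 155.05 = 3724.37
(Excluded from the current account — financial account: new loans extended by domestic banks to foreign borrowers 1173.88, domestic pension funds' purchases of foreign equities 1807.14, borrowing by resident firms from foreign banks 883.20, foreign purchases of domestic corporate bonds 1320.62; capital account: sale of embassy land to a foreign government 137.74.)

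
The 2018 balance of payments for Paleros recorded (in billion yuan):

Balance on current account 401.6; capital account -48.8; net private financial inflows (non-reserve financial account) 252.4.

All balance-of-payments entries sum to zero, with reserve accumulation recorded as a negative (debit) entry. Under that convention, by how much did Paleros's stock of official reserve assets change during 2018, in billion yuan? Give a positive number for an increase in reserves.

605.2

Official reserve transactions balance = -(401.6 + (-48.8) + 252.4) = -605.2
An accumulation of reserves is recorded as a debit (negative entry), so the change in the stock of reserves is the negative of that balance.
Change in official reserves = -(-605.2) = 605.2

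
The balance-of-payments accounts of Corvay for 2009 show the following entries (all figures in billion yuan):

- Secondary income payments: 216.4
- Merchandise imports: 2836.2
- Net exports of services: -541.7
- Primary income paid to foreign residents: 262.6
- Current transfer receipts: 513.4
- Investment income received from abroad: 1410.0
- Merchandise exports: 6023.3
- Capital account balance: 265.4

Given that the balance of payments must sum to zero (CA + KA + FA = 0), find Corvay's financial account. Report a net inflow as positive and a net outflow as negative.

-4355.2

Goods balance = 6023.3 - 2836.2 = 3187.1
Services balance = -541.7
Trade balance (goods + services) = 3187.1 + (-541.7) = 2645.4
Net primary income = 1410.0 - 262.6 = 1147.4
Net secondary income = 513.4 - 216.4 = 297.0
Current account = 2645.4 + 1147.4 + 297.0 = 4089.8
Financial account = -(4089.8 + 265.4) = -4355.2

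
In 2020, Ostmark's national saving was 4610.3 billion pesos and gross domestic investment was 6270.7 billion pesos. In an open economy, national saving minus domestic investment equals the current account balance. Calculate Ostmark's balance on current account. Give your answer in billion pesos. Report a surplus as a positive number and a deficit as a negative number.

-1660.4

S - I = CA (net lending to the rest of the world).
CA = S - I = 4610.3 - 6270.7 = -1660.4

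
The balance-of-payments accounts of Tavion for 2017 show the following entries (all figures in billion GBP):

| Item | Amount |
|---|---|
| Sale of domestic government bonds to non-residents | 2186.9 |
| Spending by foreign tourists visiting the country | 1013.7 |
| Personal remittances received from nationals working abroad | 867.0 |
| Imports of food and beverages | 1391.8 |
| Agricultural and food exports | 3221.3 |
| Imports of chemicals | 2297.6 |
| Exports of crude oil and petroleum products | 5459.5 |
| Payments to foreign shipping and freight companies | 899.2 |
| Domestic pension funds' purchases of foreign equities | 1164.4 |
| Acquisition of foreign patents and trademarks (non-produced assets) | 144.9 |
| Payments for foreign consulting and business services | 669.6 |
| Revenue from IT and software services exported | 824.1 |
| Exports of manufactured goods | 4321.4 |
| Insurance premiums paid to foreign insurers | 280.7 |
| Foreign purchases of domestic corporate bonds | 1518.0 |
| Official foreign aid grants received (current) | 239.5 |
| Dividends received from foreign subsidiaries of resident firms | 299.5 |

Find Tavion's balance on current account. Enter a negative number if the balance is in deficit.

10707.1

Goods: 4321.4 - 2297.6 + 3221.3 - 1391.8 + 5459.5 = 9312.8
Services: 1013.7 - 669.6 - 280.7 - 899.2 + 824.1 = -11.7
Primary income: 299.5
Secondary income: 867.0 + 239.5 = 1106.5
Current account = 9312.8 + (-11.7) + 299.5 + 1106.5 = 10707.1
(Excluded from the current account — financial account: sale of domestic government bonds to non-residents 2186.9, domestic pension funds' purchases of foreign equities 1164.4, foreign purchases of domestic corporate bonds 1518.0; capital account: acquisition of foreign patents and trademarks (non-produced assets) 144.9.)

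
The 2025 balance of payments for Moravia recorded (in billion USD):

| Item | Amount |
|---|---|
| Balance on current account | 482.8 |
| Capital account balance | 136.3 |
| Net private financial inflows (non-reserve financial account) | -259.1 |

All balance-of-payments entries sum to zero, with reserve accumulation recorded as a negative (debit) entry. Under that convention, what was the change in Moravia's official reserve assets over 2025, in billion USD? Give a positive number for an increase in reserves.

360.0

Official reserve transactions balance = -(482.8 + 136.3 + (-259.1)) = -360.0
An accumulation of reserves is recorded as a debit (negative entry), so the change in the stock of reserves is the negative of that balance.
Change in official reserves = -(-360.0) = 360.0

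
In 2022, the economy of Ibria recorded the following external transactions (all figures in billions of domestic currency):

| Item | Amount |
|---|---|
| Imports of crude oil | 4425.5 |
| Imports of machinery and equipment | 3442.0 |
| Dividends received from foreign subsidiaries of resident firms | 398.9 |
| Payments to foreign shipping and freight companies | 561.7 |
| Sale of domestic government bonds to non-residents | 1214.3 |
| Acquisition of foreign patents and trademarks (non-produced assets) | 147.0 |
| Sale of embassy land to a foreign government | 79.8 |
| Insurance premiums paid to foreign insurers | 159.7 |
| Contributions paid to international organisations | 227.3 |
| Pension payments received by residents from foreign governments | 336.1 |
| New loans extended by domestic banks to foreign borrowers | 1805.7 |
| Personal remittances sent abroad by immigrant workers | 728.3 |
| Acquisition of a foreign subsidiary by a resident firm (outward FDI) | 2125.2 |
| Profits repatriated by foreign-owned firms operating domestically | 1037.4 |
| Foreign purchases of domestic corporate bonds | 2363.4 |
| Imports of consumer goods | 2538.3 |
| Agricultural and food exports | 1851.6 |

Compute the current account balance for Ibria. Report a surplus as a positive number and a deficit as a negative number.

-10533.6

Goods: -2538.3 + 1851.6 - 3442.0 - 4425.5 = -8554.2
Services: -561.7 - 159.7 = -721.4
Primary income: 398.9 - 1037.4 = -638.5
Secondary income: 336.1 - 728.3 - 227.3 = -619.5
Current account = (-8554.2) + (-721.4) + (-638.5) + (-619.5) = -10533.6
(Excluded from the current account — financial account: sale of domestic government bonds to non-residents 1214.3, new loans extended by domestic banks to foreign borrowers 1805.7, acquisition of a foreign subsidiary by a resident firm (outward FDI) 2125.2, foreign purchases of domestic corporate bonds 2363.4; capital account: acquisition of foreign patents and trademarks (non-produced assets) 147.0, sale of embassy land to a foreign government 79.8.)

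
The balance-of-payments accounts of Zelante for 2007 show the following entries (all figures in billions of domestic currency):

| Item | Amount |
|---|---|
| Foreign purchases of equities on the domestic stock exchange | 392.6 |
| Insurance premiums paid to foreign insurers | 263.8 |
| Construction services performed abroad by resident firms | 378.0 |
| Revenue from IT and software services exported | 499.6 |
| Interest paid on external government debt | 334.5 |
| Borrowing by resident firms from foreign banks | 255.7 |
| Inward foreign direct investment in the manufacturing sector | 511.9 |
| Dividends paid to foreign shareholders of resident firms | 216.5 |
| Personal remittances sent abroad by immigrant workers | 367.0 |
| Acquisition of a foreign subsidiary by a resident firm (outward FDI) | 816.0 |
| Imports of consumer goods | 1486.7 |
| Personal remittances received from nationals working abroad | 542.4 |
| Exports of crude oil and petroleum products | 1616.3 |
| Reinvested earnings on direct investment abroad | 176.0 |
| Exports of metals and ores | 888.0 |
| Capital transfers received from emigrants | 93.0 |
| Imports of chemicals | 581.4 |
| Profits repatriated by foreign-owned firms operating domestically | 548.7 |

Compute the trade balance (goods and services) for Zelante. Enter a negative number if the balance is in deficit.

1050.0

Goods: 1616.3 - 1486.7 - 581.4 + 888.0 = 436.2
Services: 499.6 + 378.0 - 263.8 = 613.8
Trade balance = 436.2 + 613.8 = 1050.0
(Excluded from the trade balance — financial account: foreign purchases of equities on the domestic stock exchange 392.6, borrowing by resident firms from foreign banks 255.7, inward foreign direct investment in the manufacturing sector 511.9, acquisition of a foreign subsidiary by a resident firm (outward FDI) 816.0; primary income: interest paid on external government debt 334.5, dividends paid to foreign shareholders of resident firms 216.5, reinvested earnings on direct investment abroad 176.0, profits repatriated by foreign-owned firms operating domestically 548.7; secondary income: personal remittances sent abroad by immigrant workers 367.0, personal remittances received from nationals working abroad 542.4; capital account: capital transfers received from emigrants 93.0.)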